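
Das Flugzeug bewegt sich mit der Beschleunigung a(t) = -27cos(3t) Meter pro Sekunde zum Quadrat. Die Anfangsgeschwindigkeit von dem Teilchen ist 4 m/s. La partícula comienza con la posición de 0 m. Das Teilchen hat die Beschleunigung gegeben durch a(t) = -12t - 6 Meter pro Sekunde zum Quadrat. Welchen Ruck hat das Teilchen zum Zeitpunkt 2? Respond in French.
Pour résoudre ceci, nous devons prendre 1 dérivée de notre équation de l'accélération a(t) = -12·t - 6. La dérivée de l'accélération donne le jerk: j(t) = -12. En utilisant j(t) = -12 et en substituant t = 2, nous trouvons j = -12.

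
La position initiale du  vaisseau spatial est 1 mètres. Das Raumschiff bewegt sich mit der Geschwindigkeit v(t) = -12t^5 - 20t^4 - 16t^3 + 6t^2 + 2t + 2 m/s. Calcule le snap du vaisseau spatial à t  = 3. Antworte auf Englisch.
Starting from velocity v(t) = -12·t^5 - 20·t^4 - 16·t^3 + 6·t^2 + 2·t + 2, we take 3 derivatives. Taking d/dt of v(t), we find a(t) = -60·t^4 - 80·t^3 - 48·t^2 + 12·t + 2. The derivative of acceleration gives jerk: j(t) = -240·t^3 - 240·t^2 - 96·t + 12. Differentiating jerk, we get snap: s(t) = -720·t^2 - 480·t - 96. Using s(t) = -720·t^2 - 480·t - 96 and substituting t = 3, we find s = -8016.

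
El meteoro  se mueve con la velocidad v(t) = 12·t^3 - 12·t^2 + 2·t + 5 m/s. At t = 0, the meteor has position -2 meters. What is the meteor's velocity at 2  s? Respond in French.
De l'équation de la vitesse v(t) = 12·t^3 - 12·t^2 + 2·t + 5, nous substituons t = 2 pour obtenir v = 57.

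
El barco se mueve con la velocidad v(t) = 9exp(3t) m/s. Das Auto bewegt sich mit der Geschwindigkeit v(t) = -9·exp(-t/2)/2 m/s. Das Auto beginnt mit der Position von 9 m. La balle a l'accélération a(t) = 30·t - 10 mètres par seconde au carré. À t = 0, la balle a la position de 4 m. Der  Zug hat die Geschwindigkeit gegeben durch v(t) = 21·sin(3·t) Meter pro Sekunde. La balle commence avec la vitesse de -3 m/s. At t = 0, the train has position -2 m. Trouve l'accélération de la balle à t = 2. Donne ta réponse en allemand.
Aus der Gleichung für die Beschleunigung a(t) = 30·t - 10, setzen wir t = 2 ein und erhalten a = 50.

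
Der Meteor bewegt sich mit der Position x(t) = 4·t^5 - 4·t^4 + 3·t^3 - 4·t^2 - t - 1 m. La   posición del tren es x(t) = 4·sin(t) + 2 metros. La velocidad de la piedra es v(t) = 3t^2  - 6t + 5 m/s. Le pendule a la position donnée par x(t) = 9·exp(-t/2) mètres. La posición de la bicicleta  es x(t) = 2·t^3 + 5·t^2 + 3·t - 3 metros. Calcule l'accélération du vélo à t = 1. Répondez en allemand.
Wir müssen unsere Gleichung für die Position x(t) = 2·t^3 + 5·t^2 + 3·t - 3 2-mal ableiten. Die Ableitung von der Position ergibt die Geschwindigkeit: v(t) = 6·t^2 + 10·t + 3. Die Ableitung von der Geschwindigkeit ergibt die Beschleunigung: a(t) = 12·t + 10. Mit a(t) = 12·t + 10 und Einsetzen von t = 1, finden wir a = 22.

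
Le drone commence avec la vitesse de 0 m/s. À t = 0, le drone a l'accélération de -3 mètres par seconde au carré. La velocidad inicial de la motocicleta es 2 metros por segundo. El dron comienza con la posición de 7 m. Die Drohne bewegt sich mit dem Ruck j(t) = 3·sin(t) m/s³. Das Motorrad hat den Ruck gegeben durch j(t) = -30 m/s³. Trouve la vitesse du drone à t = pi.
Nous devons trouver la primitive de notre équation du jerk j(t) = 3·sin(t) 2 fois. En intégrant le jerk et en utilisant la condition initiale a(0) = -3, nous obtenons a(t) = -3·cos(t). La primitive de l'accélération, avec v(0) = 0, donne la vitesse: v(t) = -3·sin(t). En utilisant v(t) = -3·sin(t) et en substituant t = pi, nous trouvons v = 0.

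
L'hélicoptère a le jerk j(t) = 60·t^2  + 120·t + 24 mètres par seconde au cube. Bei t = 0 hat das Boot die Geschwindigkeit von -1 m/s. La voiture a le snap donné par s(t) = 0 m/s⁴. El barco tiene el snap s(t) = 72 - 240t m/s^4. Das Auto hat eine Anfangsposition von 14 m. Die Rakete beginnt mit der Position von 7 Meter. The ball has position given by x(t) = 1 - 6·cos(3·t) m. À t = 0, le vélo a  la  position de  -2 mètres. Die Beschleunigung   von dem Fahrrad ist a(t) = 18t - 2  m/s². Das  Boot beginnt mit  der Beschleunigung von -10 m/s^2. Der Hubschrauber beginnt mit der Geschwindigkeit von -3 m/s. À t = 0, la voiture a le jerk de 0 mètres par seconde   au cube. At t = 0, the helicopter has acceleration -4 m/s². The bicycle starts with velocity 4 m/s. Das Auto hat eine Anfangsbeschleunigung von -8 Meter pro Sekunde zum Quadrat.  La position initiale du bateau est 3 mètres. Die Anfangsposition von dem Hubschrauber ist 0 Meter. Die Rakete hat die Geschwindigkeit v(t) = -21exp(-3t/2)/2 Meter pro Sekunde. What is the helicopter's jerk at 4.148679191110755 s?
From the given jerk equation j(t) = 60·t^2 + 120·t + 24, we substitute t = 4.148679191110755 to get j = 1554.53384477861.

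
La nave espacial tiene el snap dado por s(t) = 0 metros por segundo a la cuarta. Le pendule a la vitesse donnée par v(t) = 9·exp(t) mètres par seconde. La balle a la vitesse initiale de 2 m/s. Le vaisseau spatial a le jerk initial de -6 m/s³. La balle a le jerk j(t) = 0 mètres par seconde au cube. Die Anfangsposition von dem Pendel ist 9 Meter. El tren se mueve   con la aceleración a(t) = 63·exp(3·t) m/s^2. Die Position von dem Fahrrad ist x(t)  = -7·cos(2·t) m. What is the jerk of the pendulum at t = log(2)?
We must differentiate our velocity equation v(t) = 9·exp(t) 2 times. Taking d/dt of v(t), we find a(t) = 9·exp(t). The derivative of acceleration gives jerk: j(t) = 9·exp(t). From the given jerk equation j(t) = 9·exp(t), we substitute t = log(2) to get j = 18.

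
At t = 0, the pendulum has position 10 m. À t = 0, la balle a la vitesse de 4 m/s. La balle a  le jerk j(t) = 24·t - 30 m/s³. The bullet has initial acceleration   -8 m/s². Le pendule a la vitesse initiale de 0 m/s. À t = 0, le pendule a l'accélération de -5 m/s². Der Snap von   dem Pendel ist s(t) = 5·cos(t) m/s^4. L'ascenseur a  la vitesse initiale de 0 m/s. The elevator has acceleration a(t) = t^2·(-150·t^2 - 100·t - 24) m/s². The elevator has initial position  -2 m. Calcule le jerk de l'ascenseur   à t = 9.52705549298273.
En partant de l'accélération a(t) = t^2·(-150·t^2 - 100·t - 24), nous prenons 1 dérivée. En prenant d/dt de a(t), nous trouvons j(t) = t^2·(-300·t - 100) + 2·t·(-150·t^2 - 100·t - 24). En utilisant j(t) = t^2·(-300·t - 100) + 2·t·(-150·t^2 - 100·t - 24) et en substituant t = 9.52705549298273, nous trouvons j = -546519.428486266.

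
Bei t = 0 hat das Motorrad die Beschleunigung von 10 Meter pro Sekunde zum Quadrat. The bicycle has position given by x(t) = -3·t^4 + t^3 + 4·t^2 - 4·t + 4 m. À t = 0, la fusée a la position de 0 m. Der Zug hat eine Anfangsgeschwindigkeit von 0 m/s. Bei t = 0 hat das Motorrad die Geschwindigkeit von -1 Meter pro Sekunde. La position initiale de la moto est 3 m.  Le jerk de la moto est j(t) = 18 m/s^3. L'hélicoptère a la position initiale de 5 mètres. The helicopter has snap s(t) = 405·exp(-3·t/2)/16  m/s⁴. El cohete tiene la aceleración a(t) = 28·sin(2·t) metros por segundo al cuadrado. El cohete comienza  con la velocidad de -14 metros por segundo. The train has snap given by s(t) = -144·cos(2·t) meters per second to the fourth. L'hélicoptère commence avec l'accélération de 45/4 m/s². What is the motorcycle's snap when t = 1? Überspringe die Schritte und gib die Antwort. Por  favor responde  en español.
La respuesta es 0.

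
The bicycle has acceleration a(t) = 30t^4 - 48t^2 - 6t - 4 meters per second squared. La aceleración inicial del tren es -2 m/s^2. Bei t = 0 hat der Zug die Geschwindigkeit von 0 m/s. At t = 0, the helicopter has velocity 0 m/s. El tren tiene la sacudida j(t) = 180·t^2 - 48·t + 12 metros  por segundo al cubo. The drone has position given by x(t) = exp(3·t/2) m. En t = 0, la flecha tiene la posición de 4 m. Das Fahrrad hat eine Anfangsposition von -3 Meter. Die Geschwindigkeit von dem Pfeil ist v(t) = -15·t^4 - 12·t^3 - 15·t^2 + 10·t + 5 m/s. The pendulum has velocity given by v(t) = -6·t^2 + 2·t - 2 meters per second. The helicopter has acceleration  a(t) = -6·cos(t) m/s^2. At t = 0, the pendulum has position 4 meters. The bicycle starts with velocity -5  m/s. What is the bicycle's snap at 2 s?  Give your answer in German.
Ausgehend von der Beschleunigung a(t) = 30·t^4 - 48·t^2 - 6·t - 4, nehmen wir 2 Ableitungen. Die Ableitung von der Beschleunigung ergibt den Ruck: j(t) = 120·t^3 - 96·t - 6. Mit d/dt von j(t) finden wir s(t) = 360·t^2 - 96. Mit s(t) = 360·t^2 - 96 und Einsetzen von t = 2, finden wir s = 1344.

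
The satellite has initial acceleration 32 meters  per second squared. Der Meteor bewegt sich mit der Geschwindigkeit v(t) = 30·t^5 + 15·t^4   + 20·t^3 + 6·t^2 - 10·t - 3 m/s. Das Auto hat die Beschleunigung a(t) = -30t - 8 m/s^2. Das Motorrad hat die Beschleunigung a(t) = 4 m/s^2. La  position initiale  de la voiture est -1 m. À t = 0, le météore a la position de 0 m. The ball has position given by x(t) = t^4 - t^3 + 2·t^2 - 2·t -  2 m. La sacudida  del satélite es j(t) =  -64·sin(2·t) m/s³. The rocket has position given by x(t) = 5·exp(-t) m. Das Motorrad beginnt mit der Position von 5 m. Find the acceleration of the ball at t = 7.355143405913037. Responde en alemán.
Um dies zu lösen, müssen wir 2 Ableitungen unserer Gleichung für die Position x(t) = t^4 - t^3 + 2·t^2 - 2·t - 2 nehmen. Durch Ableiten von der Position erhalten wir die Geschwindigkeit: v(t) = 4·t^3 - 3·t^2 + 4·t - 2. Mit d/dt von v(t) finden wir a(t) = 12·t^2 - 6·t + 4. Aus der Gleichung für die Beschleunigung a(t) = 12·t^2 - 6·t + 4, setzen wir t = 7.355143405913037 ein und erhalten a = 609.046753823074.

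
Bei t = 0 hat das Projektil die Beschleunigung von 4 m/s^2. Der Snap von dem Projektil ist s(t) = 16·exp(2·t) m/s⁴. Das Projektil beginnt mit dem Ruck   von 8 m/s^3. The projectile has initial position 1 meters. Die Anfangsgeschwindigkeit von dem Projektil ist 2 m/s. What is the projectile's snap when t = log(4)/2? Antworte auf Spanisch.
De la ecuación del snap s(t) = 16·exp(2·t), sustituimos t = log(4)/2 para obtener s = 64.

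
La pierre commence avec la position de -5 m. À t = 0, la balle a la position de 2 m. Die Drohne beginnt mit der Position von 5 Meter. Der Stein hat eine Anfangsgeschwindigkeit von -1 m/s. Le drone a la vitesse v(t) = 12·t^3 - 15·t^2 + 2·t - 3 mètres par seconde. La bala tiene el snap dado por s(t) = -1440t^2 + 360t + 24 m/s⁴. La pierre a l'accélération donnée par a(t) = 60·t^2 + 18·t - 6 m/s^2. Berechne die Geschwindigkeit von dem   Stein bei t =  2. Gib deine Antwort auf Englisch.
To solve this, we need to take 1 antiderivative of our acceleration equation a(t) = 60·t^2 + 18·t - 6. Finding the integral of a(t) and using v(0) = -1: v(t) = 20·t^3 + 9·t^2 - 6·t - 1. Using v(t) = 20·t^3 + 9·t^2 - 6·t - 1 and substituting t = 2, we find v = 183.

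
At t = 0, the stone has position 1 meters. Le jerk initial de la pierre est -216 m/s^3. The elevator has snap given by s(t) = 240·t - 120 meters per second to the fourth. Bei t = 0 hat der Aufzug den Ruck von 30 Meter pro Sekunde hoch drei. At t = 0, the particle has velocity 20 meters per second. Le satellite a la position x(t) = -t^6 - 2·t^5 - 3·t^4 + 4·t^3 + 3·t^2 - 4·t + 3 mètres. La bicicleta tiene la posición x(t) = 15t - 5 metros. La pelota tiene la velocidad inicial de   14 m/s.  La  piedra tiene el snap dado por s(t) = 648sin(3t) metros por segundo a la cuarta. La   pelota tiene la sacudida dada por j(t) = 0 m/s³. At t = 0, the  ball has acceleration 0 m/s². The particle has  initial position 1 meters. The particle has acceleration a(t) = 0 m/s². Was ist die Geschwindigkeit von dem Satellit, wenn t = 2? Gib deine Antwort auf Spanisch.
Debemos derivar nuestra ecuación de la posición x(t) = -t^6 - 2·t^5 - 3·t^4 + 4·t^3 + 3·t^2 - 4·t + 3 1 vez. Derivando la posición, obtenemos la velocidad: v(t) = -6·t^5 - 10·t^4 - 12·t^3 + 12·t^2 + 6·t - 4. Usando v(t) = -6·t^5 - 10·t^4 - 12·t^3 + 12·t^2 + 6·t - 4 y sustituyendo t = 2, encontramos v = -392.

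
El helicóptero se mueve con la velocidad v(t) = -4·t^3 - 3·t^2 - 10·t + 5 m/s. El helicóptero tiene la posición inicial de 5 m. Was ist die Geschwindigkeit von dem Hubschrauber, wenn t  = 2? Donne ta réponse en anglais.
From the given velocity equation v(t) = -4·t^3 - 3·t^2 - 10·t + 5, we substitute t = 2 to get v = -59.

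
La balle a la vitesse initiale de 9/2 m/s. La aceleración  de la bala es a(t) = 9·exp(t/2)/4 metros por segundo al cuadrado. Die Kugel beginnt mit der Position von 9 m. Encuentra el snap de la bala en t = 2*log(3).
Partiendo de la aceleración a(t) = 9·exp(t/2)/4, tomamos 2 derivadas. Tomando d/dt de a(t), encontramos j(t) = 9·exp(t/2)/8. Tomando d/dt de j(t), encontramos s(t) = 9·exp(t/2)/16. Tenemos el snap s(t) = 9·exp(t/2)/16. Sustituyendo t = 2*log(3): s(2*log(3)) = 27/16.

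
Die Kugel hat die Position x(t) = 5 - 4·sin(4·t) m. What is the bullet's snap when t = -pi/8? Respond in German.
Ausgehend von der Position x(t) = 5 - 4·sin(4·t), nehmen wir 4 Ableitungen. Durch Ableiten von der Position erhalten wir die Geschwindigkeit: v(t) = -16·cos(4·t). Mit d/dt von v(t) finden wir a(t) = 64·sin(4·t). Die Ableitung von der Beschleunigung ergibt den Ruck: j(t) = 256·cos(4·t). Mit d/dt von j(t) finden wir s(t) = -1024·sin(4·t). Aus der Gleichung für den Snap s(t) = -1024·sin(4·t), setzen wir t = -pi/8 ein und erhalten s = 1024.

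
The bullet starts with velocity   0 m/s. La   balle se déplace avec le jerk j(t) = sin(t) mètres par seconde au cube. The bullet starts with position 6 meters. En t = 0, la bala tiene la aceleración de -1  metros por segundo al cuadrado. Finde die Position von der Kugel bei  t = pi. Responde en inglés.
We must find the integral of our jerk equation j(t) = sin(t) 3 times. Finding the integral of j(t) and using a(0) = -1: a(t) = -cos(t). Finding the integral of a(t) and using v(0) = 0: v(t) = -sin(t). Integrating velocity and using the initial condition x(0) = 6, we get x(t) = cos(t) + 5. Using x(t) = cos(t) + 5 and substituting t = pi, we find x = 4.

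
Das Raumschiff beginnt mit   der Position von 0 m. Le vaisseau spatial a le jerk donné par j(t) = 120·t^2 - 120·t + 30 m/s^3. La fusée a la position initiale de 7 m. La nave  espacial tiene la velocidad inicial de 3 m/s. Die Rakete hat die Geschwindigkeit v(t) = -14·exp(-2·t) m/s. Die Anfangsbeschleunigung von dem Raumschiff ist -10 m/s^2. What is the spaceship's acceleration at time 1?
To solve this, we need to take 1 antiderivative of our jerk equation j(t) = 120·t^2 - 120·t + 30. The integral of jerk is acceleration. Using a(0) = -10, we get a(t) = 40·t^3 - 60·t^2 + 30·t - 10. We have acceleration a(t) = 40·t^3 - 60·t^2 + 30·t - 10. Substituting t = 1: a(1) = 0.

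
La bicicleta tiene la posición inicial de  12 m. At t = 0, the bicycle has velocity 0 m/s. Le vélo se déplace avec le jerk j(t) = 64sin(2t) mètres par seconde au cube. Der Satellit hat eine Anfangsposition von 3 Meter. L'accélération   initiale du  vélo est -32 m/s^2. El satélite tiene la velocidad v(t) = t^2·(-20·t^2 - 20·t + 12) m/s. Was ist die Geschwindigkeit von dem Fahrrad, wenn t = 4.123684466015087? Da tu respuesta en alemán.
Wir müssen die Stammfunktion unserer Gleichung für den Ruck j(t) = 64·sin(2·t) 2-mal finden. Die Stammfunktion von dem Ruck, mit a(0) = -32, ergibt die Beschleunigung: a(t) = -32·cos(2·t). Das Integral von der Beschleunigung ist die Geschwindigkeit. Mit v(0) = 0 erhalten wir v(t) = -16·sin(2·t). Mit v(t) = -16·sin(2·t) und Einsetzen von t = 4.123684466015087, finden wir v = -14.7778551158469.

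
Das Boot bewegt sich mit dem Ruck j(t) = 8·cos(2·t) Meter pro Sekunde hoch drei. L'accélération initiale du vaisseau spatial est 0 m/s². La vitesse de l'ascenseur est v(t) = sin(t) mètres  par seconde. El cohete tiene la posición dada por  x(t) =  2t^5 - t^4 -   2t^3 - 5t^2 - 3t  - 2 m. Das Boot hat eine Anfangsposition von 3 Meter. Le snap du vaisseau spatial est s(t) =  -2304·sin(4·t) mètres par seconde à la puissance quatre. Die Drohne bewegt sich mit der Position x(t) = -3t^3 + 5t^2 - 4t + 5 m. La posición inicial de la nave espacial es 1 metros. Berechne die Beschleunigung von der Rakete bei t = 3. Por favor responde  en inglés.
Starting from position x(t) = 2·t^5 - t^4 - 2·t^3 - 5·t^2 - 3·t - 2, we take 2 derivatives. Differentiating position, we get velocity: v(t) = 10·t^4 - 4·t^3 - 6·t^2 - 10·t - 3. Taking d/dt of v(t), we find a(t) = 40·t^3 - 12·t^2 - 12·t - 10. Using a(t) = 40·t^3 - 12·t^2 - 12·t - 10 and substituting t = 3, we find a = 926.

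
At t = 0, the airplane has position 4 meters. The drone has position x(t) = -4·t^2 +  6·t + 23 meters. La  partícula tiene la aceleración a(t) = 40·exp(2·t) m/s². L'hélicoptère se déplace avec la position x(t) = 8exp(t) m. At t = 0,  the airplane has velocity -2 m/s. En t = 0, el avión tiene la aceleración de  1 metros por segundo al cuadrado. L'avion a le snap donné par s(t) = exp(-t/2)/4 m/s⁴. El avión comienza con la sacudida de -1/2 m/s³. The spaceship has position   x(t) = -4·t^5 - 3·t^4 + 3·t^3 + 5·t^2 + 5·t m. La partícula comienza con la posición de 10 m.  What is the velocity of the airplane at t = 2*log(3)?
To solve this, we need to take 3 antiderivatives of our snap equation s(t) = exp(-t/2)/4. The integral of snap, with j(0) = -1/2, gives jerk: j(t) = -exp(-t/2)/2. Taking ∫j(t)dt and applying a(0) = 1, we find a(t) = exp(-t/2). Taking ∫a(t)dt and applying v(0) = -2, we find v(t) = -2·exp(-t/2). Using v(t) = -2·exp(-t/2) and substituting t = 2*log(3), we find v = -2/3.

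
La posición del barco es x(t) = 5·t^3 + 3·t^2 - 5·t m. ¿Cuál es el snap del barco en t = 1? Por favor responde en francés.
Nous devons dériver notre équation de la position x(t) = 5·t^3 + 3·t^2 - 5·t 4 fois. En dérivant la position, nous obtenons la vitesse: v(t) = 15·t^2 + 6·t - 5. En dérivant la vitesse, nous obtenons l'accélération: a(t) = 30·t + 6. La dérivée de l'accélération donne le jerk: j(t) = 30. En prenant d/dt de j(t), nous trouvons s(t) = 0. De l'équation du snap s(t) = 0, nous substituons t = 1 pour obtenir s = 0.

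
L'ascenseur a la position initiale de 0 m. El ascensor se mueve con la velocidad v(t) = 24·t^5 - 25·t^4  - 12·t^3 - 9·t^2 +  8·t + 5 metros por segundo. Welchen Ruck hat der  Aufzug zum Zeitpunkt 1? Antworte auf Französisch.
Pour résoudre ceci, nous devons prendre 2 dérivées de notre équation de la vitesse v(t) = 24·t^5 - 25·t^4 - 12·t^3 - 9·t^2 + 8·t + 5. La dérivée de la vitesse donne l'accélération: a(t) = 120·t^4 - 100·t^3 - 36·t^2 - 18·t + 8. En dérivant l'accélération, nous obtenons le jerk: j(t) = 480·t^3 - 300·t^2 - 72·t - 18. De l'équation du jerk j(t) = 480·t^3 - 300·t^2 - 72·t - 18, nous substituons t = 1 pour obtenir j = 90.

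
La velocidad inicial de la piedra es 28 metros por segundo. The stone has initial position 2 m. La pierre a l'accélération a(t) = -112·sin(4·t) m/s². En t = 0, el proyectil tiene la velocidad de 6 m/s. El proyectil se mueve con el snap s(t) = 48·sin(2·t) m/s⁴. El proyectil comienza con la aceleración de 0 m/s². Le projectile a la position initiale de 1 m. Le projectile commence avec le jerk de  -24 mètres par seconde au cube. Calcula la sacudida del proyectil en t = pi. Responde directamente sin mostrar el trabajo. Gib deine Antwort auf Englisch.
j(pi) = -24.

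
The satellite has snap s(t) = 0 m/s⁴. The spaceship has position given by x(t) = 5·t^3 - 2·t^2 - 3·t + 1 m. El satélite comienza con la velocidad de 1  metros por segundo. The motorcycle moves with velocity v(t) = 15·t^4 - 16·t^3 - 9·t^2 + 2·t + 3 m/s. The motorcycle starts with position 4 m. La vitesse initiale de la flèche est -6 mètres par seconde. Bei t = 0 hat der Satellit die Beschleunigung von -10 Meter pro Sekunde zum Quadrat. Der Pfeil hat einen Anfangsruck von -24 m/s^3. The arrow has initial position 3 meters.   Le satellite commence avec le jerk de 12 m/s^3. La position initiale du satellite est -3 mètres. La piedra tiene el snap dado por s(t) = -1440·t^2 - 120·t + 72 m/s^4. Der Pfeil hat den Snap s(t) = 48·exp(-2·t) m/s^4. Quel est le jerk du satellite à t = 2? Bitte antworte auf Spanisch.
Necesitamos integrar nuestra ecuación del snap s(t) = 0 1 vez. La integral del snap es la sacudida. Usando j(0) = 12, obtenemos j(t) = 12. Usando j(t) = 12 y sustituyendo t = 2, encontramos j = 12.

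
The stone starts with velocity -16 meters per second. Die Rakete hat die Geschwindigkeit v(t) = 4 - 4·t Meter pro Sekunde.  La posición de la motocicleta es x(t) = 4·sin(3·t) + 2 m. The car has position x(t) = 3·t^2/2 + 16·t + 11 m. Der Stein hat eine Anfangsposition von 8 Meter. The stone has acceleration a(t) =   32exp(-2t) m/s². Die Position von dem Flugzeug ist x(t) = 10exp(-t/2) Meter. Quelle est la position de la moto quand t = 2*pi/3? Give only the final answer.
La position à t = 2*pi/3 est x = 2.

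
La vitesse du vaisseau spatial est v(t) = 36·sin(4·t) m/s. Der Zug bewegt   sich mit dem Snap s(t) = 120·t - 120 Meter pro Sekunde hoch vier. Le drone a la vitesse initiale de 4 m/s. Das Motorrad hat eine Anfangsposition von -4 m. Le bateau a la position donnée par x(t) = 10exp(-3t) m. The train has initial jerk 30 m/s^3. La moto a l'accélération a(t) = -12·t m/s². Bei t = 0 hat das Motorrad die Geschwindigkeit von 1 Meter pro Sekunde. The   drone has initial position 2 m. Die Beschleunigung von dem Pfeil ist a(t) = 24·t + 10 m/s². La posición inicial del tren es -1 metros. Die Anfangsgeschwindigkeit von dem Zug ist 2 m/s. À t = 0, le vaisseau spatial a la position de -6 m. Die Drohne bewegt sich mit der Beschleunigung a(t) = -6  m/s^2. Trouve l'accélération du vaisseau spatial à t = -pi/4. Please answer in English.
Starting from velocity v(t) = 36·sin(4·t), we take 1 derivative. Taking d/dt of v(t), we find a(t) = 144·cos(4·t). Using a(t) = 144·cos(4·t) and substituting t = -pi/4, we find a = -144.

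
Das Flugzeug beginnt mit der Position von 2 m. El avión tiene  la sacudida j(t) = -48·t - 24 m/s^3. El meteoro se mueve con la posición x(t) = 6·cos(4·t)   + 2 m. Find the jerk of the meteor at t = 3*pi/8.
Starting from position x(t) = 6·cos(4·t) + 2, we take 3 derivatives. The derivative of position gives velocity: v(t) = -24·sin(4·t). The derivative of velocity gives acceleration: a(t) = -96·cos(4·t). Taking d/dt of a(t), we find j(t) = 384·sin(4·t). We have jerk j(t) = 384·sin(4·t). Substituting t = 3*pi/8: j(3*pi/8) = -384.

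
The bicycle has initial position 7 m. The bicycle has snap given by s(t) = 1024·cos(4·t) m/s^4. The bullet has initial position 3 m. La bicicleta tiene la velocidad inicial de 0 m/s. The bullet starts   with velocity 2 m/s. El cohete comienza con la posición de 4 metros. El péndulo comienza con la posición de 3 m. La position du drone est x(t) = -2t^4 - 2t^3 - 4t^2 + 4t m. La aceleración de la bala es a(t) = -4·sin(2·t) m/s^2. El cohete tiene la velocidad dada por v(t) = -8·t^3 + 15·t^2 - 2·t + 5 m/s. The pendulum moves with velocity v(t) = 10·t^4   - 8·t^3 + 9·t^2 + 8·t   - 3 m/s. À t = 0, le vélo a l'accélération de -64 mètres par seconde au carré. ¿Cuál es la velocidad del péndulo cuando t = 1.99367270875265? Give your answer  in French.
De l'équation de la vitesse v(t) = 10·t^4 - 8·t^3 + 9·t^2 + 8·t - 3, nous substituons t = 1.99367270875265 pour obtenir v = 143.312314680890.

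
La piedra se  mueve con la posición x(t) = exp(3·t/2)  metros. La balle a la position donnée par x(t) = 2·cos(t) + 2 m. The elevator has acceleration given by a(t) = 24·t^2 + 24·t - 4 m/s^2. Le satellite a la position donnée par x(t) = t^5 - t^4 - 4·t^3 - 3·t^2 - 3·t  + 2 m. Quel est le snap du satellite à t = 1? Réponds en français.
Nous devons dériver notre équation de la position x(t) = t^5 - t^4 - 4·t^3 - 3·t^2 - 3·t + 2 4 fois. La dérivée de la position donne la vitesse: v(t) = 5·t^4 - 4·t^3 - 12·t^2 - 6·t - 3. En dérivant la vitesse, nous obtenons l'accélération: a(t) = 20·t^3 - 12·t^2 - 24·t - 6. La dérivée de l'accélération donne le jerk: j(t) = 60·t^2 - 24·t - 24. En dérivant le jerk, nous obtenons le snap: s(t) = 120·t - 24. De l'équation du snap s(t) = 120·t - 24, nous substituons t = 1 pour obtenir s = 96.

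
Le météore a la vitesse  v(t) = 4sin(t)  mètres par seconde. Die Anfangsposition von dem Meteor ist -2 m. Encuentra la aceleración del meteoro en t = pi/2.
Debemos derivar nuestra ecuación de la velocidad v(t) = 4·sin(t) 1 vez. La derivada de la velocidad da la aceleración: a(t) = 4·cos(t). Tenemos la aceleración a(t) = 4·cos(t). Sustituyendo t = pi/2: a(pi/2) = 0.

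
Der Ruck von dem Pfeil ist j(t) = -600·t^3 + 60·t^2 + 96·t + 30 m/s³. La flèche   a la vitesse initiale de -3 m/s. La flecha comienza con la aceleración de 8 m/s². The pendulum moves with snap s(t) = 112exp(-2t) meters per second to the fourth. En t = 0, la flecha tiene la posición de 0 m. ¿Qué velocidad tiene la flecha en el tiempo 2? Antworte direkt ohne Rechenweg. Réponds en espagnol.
La velocidad en t = 2 es v = -679.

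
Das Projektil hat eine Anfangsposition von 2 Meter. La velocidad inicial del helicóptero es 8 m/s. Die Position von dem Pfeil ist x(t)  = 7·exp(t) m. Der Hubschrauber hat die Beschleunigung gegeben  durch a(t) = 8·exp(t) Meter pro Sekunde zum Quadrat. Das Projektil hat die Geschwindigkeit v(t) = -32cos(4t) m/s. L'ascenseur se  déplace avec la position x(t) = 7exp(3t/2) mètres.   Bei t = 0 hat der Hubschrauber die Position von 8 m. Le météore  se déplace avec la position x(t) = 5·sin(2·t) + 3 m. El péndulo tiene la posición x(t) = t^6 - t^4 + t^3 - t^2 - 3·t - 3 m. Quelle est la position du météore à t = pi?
En utilisant x(t) = 5·sin(2·t) + 3 et en substituant t = pi, nous trouvons x = 3.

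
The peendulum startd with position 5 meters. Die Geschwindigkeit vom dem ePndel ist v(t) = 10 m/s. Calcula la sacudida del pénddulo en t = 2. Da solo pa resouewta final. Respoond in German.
Der Ruck bei t = 2 ist j = 0.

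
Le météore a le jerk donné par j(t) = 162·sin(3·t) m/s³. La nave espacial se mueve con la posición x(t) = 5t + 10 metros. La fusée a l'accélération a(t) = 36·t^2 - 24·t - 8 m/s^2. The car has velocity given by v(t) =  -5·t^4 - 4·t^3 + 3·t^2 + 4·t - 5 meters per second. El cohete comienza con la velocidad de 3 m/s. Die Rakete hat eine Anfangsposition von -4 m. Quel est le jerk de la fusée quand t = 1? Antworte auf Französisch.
Nous devons dériver notre équation de l'accélération a(t) = 36·t^2 - 24·t - 8 1 fois. En dérivant l'accélération, nous obtenons le jerk: j(t) = 72·t - 24. En utilisant j(t) = 72·t - 24 et en substituant t = 1, nous trouvons j = 48.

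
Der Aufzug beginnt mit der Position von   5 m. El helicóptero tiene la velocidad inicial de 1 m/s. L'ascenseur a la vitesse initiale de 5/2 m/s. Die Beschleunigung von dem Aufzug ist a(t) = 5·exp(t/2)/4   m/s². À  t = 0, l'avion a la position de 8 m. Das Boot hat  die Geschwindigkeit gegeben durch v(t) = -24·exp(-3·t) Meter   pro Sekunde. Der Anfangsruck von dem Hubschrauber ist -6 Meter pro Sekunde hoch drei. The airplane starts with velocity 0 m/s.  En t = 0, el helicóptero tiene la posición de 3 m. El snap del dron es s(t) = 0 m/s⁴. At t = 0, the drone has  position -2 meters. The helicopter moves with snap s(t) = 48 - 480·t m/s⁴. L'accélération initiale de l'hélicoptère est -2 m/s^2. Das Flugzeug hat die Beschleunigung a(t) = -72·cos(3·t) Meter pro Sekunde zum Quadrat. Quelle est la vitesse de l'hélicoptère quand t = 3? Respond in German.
Wir müssen unsere Gleichung für den Snap s(t) = 48 - 480·t 3-mal integrieren. Mit ∫s(t)dt und Anwendung von j(0) = -6, finden wir j(t) = -240·t^2 + 48·t - 6. Mit ∫j(t)dt und Anwendung von a(0) = -2, finden wir a(t) = -80·t^3 + 24·t^2 - 6·t - 2. Mit ∫a(t)dt und Anwendung von v(0) = 1, finden wir v(t) = -20·t^4 + 8·t^3 - 3·t^2 - 2·t + 1. Aus der Gleichung für die Geschwindigkeit v(t) = -20·t^4 + 8·t^3 - 3·t^2 - 2·t + 1, setzen wir t = 3 ein und erhalten v = -1436.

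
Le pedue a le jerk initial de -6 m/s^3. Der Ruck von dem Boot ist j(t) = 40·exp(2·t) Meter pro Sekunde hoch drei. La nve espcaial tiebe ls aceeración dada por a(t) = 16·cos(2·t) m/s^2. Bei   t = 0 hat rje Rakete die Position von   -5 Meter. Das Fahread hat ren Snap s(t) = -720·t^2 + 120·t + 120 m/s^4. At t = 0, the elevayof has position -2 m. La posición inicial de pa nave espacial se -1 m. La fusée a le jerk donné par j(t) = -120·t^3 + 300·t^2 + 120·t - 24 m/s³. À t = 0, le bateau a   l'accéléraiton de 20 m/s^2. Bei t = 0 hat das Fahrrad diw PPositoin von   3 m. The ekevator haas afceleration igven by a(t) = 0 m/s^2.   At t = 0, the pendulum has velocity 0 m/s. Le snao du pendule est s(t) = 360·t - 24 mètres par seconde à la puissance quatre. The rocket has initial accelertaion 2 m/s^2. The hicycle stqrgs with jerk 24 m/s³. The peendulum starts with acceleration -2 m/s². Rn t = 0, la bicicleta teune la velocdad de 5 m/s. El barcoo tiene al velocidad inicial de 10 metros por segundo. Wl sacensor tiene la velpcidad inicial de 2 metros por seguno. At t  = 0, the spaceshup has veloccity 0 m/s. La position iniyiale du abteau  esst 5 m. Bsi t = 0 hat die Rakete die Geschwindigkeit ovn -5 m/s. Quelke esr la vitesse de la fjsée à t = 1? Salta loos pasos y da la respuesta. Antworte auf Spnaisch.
En t = 1, v = 24.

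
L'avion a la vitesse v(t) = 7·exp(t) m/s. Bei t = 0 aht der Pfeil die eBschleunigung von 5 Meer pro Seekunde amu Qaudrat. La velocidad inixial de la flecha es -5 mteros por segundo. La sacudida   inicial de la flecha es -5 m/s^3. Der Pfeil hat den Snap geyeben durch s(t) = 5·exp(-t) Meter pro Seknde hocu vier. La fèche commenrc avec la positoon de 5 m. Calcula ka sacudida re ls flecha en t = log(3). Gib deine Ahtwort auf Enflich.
We need to integrate our snap equation s(t) = 5·exp(-t) 1 time. The antiderivative of snap is jerk. Using j(0) = -5, we get j(t) = -5·exp(-t). Using j(t) = -5·exp(-t) and substituting t = log(3), we find j = -5/3.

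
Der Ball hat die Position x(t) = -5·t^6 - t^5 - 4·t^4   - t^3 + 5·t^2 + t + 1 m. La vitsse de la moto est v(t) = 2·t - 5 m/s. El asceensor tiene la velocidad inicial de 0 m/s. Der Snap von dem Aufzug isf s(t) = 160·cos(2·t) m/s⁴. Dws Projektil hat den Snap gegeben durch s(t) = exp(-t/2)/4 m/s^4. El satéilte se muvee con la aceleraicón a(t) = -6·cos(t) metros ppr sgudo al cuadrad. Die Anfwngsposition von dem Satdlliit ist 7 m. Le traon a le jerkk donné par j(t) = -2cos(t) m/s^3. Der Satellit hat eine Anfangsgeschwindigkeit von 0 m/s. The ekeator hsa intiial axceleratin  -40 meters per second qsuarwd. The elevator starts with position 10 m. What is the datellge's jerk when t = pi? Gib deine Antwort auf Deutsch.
Wir müssen unsere Gleichung für die Beschleunigung a(t) = -6·cos(t) 1-mal ableiten. Durch Ableiten von der Beschleunigung erhalten wir den Ruck: j(t) = 6·sin(t). Mit j(t) = 6·sin(t) und Einsetzen von t = pi, finden wir j = 0.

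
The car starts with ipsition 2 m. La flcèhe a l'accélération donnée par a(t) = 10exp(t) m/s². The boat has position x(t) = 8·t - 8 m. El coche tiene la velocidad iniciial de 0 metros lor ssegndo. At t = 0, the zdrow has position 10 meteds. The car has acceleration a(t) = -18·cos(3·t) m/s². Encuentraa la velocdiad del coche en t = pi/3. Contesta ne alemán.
Wir müssen unsere Gleichung für die Beschleunigung a(t) = -18·cos(3·t) 1-mal integrieren. Die Stammfunktion von der Beschleunigung, mit v(0) = 0, ergibt die Geschwindigkeit: v(t) = -6·sin(3·t). Wir haben die Geschwindigkeit v(t) = -6·sin(3·t). Durch Einsetzen von t = pi/3: v(pi/3) = 0.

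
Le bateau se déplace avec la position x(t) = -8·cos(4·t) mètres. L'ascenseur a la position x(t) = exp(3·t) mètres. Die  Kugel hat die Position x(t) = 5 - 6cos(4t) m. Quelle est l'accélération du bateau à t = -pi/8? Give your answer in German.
Um dies zu lösen, müssen wir 2 Ableitungen unserer Gleichung für die Position x(t) = -8·cos(4·t) nehmen. Mit d/dt von x(t) finden wir v(t) = 32·sin(4·t). Die Ableitung von der Geschwindigkeit ergibt die Beschleunigung: a(t) = 128·cos(4·t). Mit a(t) = 128·cos(4·t) und Einsetzen von t = -pi/8, finden wir a = 0.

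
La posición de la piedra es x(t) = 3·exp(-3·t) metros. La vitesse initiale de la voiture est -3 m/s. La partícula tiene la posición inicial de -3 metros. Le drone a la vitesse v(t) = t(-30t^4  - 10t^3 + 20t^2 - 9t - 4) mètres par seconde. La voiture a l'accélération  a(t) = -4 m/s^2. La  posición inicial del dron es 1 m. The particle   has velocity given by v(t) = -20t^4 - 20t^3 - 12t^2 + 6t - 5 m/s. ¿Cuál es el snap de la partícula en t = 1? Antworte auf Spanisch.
Partiendo de la velocidad v(t) = -20·t^4 - 20·t^3 - 12·t^2 + 6·t - 5, tomamos 3 derivadas. La derivada de la velocidad da la aceleración: a(t) = -80·t^3 - 60·t^2 - 24·t + 6. La derivada de la aceleración da la sacudida: j(t) = -240·t^2 - 120·t - 24. Derivando la sacudida, obtenemos el snap: s(t) = -480·t - 120. Tenemos el snap s(t) = -480·t - 120. Sustituyendo t = 1: s(1) = -600.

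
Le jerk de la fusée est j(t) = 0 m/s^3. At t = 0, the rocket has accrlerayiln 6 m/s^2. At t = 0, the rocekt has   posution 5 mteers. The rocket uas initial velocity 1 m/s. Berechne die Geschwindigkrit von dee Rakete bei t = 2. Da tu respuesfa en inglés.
We must find the antiderivative of our jerk equation j(t) = 0 2 times. The integral of jerk, with a(0) = 6, gives acceleration: a(t) = 6. The antiderivative of acceleration is velocity. Using v(0) = 1, we get v(t) = 6·t + 1. Using v(t) = 6·t + 1 and substituting t = 2, we find v = 13.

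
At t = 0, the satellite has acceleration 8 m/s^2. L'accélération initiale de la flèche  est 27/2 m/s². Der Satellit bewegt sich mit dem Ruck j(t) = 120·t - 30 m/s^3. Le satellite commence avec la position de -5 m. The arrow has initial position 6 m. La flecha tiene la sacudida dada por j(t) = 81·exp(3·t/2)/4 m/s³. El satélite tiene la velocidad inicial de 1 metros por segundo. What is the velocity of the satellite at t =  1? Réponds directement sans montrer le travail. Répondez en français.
La réponse est 14.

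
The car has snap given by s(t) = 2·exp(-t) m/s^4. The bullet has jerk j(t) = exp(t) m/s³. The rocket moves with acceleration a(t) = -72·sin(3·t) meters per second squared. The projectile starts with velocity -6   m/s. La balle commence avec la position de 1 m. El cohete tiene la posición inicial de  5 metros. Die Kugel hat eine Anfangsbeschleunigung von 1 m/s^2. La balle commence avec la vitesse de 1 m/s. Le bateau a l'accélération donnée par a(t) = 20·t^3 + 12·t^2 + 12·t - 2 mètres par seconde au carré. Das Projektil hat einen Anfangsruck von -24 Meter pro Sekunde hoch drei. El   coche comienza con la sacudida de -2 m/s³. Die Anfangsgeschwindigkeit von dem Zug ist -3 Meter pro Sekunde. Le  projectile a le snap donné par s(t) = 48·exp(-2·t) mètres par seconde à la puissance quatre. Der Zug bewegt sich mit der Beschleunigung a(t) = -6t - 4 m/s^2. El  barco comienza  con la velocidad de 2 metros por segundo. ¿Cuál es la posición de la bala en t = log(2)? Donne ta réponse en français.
Nous devons intégrer notre équation du jerk j(t) = exp(t) 3 fois. En intégrant le jerk et en utilisant la condition initiale a(0) = 1, nous obtenons a(t) = exp(t). L'intégrale de l'accélération est la vitesse. En utilisant v(0) = 1, nous obtenons v(t) = exp(t). La primitive de la vitesse, avec x(0) = 1, donne la position: x(t) = exp(t). De l'équation de la position x(t) = exp(t), nous substituons t = log(2) pour obtenir x = 2.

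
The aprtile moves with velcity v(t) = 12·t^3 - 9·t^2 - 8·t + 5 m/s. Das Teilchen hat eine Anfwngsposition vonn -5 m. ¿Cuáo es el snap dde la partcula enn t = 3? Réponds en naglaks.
Starting from velocity v(t) = 12·t^3 - 9·t^2 - 8·t + 5, we take 3 derivatives. The derivative of velocity gives acceleration: a(t) = 36·t^2 - 18·t - 8. Taking d/dt of a(t), we find j(t) = 72·t - 18. The derivative of jerk gives snap: s(t) = 72. From the given snap equation s(t) = 72, we substitute t = 3 to get s = 72.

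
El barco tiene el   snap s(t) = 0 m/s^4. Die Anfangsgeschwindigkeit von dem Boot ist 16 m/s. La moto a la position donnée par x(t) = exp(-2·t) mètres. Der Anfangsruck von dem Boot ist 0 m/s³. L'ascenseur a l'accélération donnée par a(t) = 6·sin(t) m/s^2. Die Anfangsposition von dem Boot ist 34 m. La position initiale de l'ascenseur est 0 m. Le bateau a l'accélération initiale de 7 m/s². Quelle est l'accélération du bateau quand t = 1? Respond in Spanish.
Partiendo del snap s(t) = 0, tomamos 2 antiderivadas. La integral del snap es la sacudida. Usando j(0) = 0, obtenemos j(t) = 0. Tomando ∫j(t)dt y aplicando a(0) = 7, encontramos a(t) = 7. De la ecuación de la aceleración a(t) = 7, sustituimos t = 1 para obtener a = 7.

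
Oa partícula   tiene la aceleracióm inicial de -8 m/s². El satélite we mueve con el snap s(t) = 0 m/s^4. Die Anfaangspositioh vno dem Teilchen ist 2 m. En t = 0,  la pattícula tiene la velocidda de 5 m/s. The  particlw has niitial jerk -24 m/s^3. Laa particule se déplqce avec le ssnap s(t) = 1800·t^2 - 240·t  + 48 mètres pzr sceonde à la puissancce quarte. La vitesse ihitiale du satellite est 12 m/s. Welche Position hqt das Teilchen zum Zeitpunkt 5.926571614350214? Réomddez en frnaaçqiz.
Pour résoudre ceci, nous devons prendre 4 intégrales de notre équation du snap s(t) = 1800·t^2 - 240·t + 48. En prenant ∫s(t)dt et en appliquant j(0) = -24, nous trouvons j(t) = 600·t^3 - 120·t^2 + 48·t - 24. En intégrant le jerk et en utilisant la condition initiale a(0) = -8, nous obtenons a(t) = 150·t^4 - 40·t^3 + 24·t^2 - 24·t - 8. En intégrant l'accélération et en utilisant la condition initiale v(0) = 5, nous obtenons v(t) = 30·t^5 - 10·t^4 + 8·t^3 - 12·t^2 - 8·t + 5. La primitive de la vitesse, avec x(0) = 2, donne la position: x(t) = 5·t^6 - 2·t^5 + 2·t^4 - 4·t^3 - 4·t^2 + 5·t + 2. Nous avons la position x(t) = 5·t^6 - 2·t^5 + 2·t^4 - 4·t^3 - 4·t^2 + 5·t + 2. En substituant t = 5.926571614350214: x(5.926571614350214) = 203568.747932636.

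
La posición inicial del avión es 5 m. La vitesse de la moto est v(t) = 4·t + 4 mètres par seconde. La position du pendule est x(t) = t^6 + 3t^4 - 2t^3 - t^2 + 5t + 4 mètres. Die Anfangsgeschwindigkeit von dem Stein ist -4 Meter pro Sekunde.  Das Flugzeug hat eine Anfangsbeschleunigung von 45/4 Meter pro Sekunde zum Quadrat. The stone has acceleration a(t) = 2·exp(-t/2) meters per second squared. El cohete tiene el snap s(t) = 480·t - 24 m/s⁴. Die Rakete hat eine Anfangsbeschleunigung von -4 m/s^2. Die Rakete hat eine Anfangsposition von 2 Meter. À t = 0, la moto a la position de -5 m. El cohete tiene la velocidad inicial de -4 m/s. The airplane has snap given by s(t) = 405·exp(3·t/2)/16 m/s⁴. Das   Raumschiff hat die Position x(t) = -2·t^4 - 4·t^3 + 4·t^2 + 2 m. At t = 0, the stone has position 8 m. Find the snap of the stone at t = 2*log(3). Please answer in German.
Wir müssen unsere Gleichung für die Beschleunigung a(t) = 2·exp(-t/2) 2-mal ableiten. Die Ableitung von der Beschleunigung ergibt den Ruck: j(t) = -exp(-t/2). Die Ableitung von dem Ruck ergibt den Snap: s(t) = exp(-t/2)/2. Aus der Gleichung für den Snap s(t) = exp(-t/2)/2, setzen wir t = 2*log(3) ein und erhalten s = 1/6.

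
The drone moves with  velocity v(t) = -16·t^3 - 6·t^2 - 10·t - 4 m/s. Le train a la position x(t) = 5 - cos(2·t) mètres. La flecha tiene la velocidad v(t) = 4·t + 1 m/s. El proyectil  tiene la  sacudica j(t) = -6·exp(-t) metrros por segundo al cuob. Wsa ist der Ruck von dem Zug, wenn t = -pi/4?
Um dies zu lösen, müssen wir 3 Ableitungen unserer Gleichung für die Position x(t) = 5 - cos(2·t) nehmen. Mit d/dt von x(t) finden wir v(t) = 2·sin(2·t). Die Ableitung von der Geschwindigkeit ergibt die Beschleunigung: a(t) = 4·cos(2·t). Mit d/dt von a(t) finden wir j(t) = -8·sin(2·t). Mit j(t) = -8·sin(2·t) und Einsetzen von t = -pi/4, finden wir j = 8.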